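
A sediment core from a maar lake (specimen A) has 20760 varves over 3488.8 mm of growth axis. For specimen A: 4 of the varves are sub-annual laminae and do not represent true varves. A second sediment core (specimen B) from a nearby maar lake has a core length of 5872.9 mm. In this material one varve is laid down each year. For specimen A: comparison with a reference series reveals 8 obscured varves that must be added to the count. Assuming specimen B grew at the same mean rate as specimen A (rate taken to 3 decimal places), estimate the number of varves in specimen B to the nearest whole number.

Specimen A: after corrections the count is 20760 − 4 + 8 = 20764 varves.
A: Mean rate = 3488.8 mm / 20764 years ≈ 0.168 mm per year.
B spans 5872.9 / 0.168 = 34957.74 years ≈ 34958 varves.

34958 varves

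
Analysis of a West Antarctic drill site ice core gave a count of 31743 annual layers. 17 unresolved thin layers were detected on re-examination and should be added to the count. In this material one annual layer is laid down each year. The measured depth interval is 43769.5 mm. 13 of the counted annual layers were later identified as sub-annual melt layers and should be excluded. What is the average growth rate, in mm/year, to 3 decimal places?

After corrections the count is 31743 − 13 + 17 = 31747 annual layers.
Extension rate ≈ 43769.5 / 31747 = 1.379 mm/year.

1.379 mm/year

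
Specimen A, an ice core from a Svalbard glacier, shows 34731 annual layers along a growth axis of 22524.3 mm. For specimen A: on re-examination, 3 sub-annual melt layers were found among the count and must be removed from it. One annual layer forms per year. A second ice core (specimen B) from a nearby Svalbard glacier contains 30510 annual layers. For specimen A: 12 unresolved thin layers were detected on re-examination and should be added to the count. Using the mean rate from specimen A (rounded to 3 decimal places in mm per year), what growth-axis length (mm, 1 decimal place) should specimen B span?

Specimen A: adjusted count: 34731 − 3 + 12 = 34740 annual layers.
A: Extension rate ≈ 22524.3 / 34740 = 0.648 mm per year.
Length of B = 0.648 × 30510 = 19770.5 mm.

19770.5 mm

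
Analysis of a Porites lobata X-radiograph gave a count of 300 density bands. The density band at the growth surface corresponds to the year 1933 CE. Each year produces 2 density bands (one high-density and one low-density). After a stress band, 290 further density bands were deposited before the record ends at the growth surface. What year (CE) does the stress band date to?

1788 CE

290 density bands post-date the stress band.
With 2 density bands per year, 290 / 2 = 145 years.
1933 − 145 = 1788 CE.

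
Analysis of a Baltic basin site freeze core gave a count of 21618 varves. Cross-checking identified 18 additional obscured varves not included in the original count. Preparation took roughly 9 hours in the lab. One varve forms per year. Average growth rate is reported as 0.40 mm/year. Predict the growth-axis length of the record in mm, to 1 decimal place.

True varve count = 21618 + 18 = 21636.
21636 years at 0.40 mm/year gives 0.40 × 21636 = 8654.4 mm.

8654.4 mm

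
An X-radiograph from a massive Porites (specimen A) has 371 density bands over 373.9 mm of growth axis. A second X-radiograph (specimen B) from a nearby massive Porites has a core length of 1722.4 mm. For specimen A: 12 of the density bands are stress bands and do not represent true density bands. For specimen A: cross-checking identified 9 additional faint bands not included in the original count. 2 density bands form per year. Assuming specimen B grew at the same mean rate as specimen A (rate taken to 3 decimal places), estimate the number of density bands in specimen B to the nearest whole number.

1695 density bands

Specimen A: true density band count = 371 − 12 + 9 = 368.
Specimen A: with 2 density bands per year, 368 / 2 = 184 years.
A: 373.9 mm over 184 years gives 373.9 / 184 ≈ 2.032 mm per year.
B spans 1722.4 / 2.032 = 847.64 years; at 2 density bands per year that is 847.64 × 2 ≈ 1695 density bands.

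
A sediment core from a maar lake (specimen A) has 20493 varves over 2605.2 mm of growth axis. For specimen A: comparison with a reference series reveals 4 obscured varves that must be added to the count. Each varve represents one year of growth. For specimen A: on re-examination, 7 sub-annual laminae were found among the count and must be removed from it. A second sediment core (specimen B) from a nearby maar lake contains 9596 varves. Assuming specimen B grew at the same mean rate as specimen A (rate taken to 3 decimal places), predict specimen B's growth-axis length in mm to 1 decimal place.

1218.7 mm

Specimen A: correcting the raw count gives 20493 − 7 + 4 = 20490 true varves.
A: Mean rate = 2605.2 mm / 20490 years ≈ 0.127 mm/yr.
Length of B = 0.127 × 9596 = 1218.7 mm.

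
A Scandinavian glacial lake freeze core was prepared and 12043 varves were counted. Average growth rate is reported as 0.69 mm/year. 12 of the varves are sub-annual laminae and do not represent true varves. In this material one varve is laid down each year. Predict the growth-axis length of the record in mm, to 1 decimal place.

After corrections the count is 12043 − 12 = 12031 varves.
Length ≈ 0.69 × 12031 = 8301.4 mm.

8301.4 mm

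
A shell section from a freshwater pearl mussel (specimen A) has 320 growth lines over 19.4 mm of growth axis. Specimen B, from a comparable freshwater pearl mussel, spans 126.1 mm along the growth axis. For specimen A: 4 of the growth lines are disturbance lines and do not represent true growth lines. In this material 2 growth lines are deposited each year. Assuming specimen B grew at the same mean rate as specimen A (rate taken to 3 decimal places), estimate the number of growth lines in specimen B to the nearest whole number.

Specimen A: after corrections the count is 320 − 4 = 316 growth lines.
Specimen A: dividing by 2 growth lines per year: 316 / 2 = 158 years.
A: Extension rate ≈ 19.4 / 158 = 0.123 mm per year.
B spans 126.1 / 0.123 = 1025.20 years; at 2 growth lines per year that is 1025.20 × 2 ≈ 2050 growth lines.

2050 growth lines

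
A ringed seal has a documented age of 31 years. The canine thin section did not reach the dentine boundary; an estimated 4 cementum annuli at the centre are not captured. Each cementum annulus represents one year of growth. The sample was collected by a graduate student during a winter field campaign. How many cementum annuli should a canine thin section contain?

Expected cementum annuli over 31 years: 31.
Subtracting the 4 cementum annuli not captured gives 31 − 4 = 27 cementum annuli in the record.

27 cementum annuli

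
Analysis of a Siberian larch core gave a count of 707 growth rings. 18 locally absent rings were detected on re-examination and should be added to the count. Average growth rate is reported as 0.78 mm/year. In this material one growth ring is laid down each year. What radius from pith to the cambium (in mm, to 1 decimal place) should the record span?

565.5 mm

True growth ring count = 707 + 18 = 725.
Length ≈ 0.78 × 725 = 565.5 mm.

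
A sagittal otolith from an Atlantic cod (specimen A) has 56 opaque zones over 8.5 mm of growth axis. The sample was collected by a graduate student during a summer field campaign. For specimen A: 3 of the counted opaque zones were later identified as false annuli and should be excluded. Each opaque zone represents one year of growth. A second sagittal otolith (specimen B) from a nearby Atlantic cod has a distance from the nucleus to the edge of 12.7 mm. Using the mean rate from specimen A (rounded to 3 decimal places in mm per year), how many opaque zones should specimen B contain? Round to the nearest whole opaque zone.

Specimen A: after corrections the count is 56 − 3 = 53 opaque zones.
A: Extension rate ≈ 8.5 / 53 = 0.160 mm per year.
For B, 12.7 / 0.160 = 79.38 years ≈ 79 opaque zones.

79 opaque zones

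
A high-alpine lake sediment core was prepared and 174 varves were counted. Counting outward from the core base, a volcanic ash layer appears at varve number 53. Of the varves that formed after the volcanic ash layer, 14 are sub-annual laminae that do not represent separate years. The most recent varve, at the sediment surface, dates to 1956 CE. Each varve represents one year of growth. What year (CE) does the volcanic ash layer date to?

1849 CE

174 − 53 = 121 varves lie beyond the volcanic ash layer toward the sediment surface.
121 − 14 false = 107 true varves after the volcanic ash layer.
The varve at the sediment surface is 1956 CE, so the volcanic ash layer dates to 1956 − 107 = 1849 CE.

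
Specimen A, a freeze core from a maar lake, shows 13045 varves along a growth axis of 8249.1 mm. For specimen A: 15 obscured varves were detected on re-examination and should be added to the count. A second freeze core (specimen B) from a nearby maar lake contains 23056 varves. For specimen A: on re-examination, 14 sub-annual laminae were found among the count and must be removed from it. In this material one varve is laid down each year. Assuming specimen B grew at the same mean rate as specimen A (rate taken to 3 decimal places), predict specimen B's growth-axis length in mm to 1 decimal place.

Specimen A: true varve count = 13045 − 14 + 15 = 13046.
A: Extension rate ≈ 8249.1 / 13046 = 0.632 mm/year.
Length of B = 0.632 × 23056 = 14571.4 mm.

14571.4 mm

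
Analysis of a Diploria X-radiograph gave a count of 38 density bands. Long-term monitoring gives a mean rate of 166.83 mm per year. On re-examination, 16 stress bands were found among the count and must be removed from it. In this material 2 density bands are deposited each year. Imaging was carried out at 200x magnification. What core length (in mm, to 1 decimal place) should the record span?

Correcting the raw count gives 38 − 16 = 22 true density bands.
Dividing by 2 density bands per year: 22 / 2 = 11 years.
Predicted length = 166.83 mm/year × 11 years = 1835.1 mm.

1835.1 mm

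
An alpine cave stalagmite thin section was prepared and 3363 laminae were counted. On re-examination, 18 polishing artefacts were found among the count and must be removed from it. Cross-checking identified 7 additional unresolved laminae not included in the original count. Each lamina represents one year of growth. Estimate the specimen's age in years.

Correcting the raw count gives 3363 − 18 + 7 = 3352 true laminae.
At one lamina per year, that is 3352 years.

3352 years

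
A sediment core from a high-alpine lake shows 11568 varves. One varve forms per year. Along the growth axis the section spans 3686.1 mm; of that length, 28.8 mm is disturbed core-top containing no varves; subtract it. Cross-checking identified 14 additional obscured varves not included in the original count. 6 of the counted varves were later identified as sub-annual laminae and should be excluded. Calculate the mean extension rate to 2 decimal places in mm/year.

0.32 mm/year

After corrections the count is 11568 − 6 + 14 = 11576 varves.
Removing the 28.8 mm offcut leaves 3686.1 − 28.8 = 3657.3 mm.
Mean rate = 3657.3 mm / 11576 years ≈ 0.32 mm/year.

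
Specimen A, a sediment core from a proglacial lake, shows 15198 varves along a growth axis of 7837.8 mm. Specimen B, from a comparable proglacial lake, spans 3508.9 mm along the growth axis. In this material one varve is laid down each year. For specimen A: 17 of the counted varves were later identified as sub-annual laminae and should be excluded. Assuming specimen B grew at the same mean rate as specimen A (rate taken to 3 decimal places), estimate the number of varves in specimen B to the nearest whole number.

6800 varves

Specimen A: true varve count = 15198 − 17 = 15181.
A: Mean rate = 7837.8 mm / 15181 years ≈ 0.516 mm/yr.
Specimen B: 3508.9 mm / 0.516 mm per year = 6800.19 years ≈ 6800 varves.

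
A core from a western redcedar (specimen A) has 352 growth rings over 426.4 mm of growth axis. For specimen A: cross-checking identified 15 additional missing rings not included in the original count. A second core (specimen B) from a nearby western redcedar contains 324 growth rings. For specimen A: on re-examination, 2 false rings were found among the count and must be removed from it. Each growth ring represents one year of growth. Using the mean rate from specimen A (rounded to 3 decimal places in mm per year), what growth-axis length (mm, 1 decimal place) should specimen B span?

Specimen A: after corrections the count is 352 − 2 + 15 = 365 growth rings.
A: 426.4 mm over 365 years gives 426.4 / 365 ≈ 1.168 mm/year.
Length of B = 1.168 × 324 = 378.4 mm.

378.4 mm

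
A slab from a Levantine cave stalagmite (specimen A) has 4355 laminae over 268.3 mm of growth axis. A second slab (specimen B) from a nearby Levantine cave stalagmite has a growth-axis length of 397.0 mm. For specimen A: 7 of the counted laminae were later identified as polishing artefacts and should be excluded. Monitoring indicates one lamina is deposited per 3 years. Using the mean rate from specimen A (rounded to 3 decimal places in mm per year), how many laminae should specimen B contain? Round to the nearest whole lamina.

Specimen A: true lamina count = 4355 − 7 = 4348.
Specimen A: 4348 laminae at 3 years each span 4348 × 3 = 13044 years.
A: Mean rate = 268.3 mm / 13044 years ≈ 0.021 mm/year.
B spans 397.0 / 0.021 = 18904.76 years; at 3 years per lamina that is 18904.76 / 3 ≈ 6302 laminae.

6302 laminae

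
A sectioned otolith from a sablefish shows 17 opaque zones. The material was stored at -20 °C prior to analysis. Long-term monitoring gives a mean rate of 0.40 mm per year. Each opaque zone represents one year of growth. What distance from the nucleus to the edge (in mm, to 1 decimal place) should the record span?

17 years of growth are recorded.
17 years at 0.40 mm/year gives 0.40 × 17 = 6.8 mm.

6.8 mm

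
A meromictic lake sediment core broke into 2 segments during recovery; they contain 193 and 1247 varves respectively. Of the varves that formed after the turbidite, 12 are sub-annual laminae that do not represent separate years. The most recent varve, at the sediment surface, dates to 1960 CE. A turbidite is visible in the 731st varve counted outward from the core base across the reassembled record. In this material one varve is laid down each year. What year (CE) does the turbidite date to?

Total varves = 193 + 1247 = 1440.
Between varve 731 and the sediment surface there are 1440 − 731 = 709 varves.
Excluding 12 false varves: 709 − 12 = 697.
1960 − 697 = 1263 CE.

1263 CE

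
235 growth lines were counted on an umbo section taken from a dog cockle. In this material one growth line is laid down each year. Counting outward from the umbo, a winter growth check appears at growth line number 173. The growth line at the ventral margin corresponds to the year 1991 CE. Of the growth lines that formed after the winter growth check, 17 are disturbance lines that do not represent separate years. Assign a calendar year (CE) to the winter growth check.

1946 CE

The winter growth check sits at growth line 173 from the umbo, so 235 − 173 = 62 growth lines formed after it.
Excluding 17 false growth lines: 62 − 17 = 45.
1991 − 45 = 1946 CE.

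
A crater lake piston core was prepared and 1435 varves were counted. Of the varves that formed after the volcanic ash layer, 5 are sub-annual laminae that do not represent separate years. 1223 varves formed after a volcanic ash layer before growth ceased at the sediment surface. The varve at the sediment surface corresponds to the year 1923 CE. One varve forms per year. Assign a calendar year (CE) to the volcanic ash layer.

1223 varves post-date the volcanic ash layer.
Excluding 5 false varves: 1223 − 5 = 1218.
The varve at the sediment surface is 1923 CE, so the volcanic ash layer dates to 1923 − 1218 = 705 CE.

705 CE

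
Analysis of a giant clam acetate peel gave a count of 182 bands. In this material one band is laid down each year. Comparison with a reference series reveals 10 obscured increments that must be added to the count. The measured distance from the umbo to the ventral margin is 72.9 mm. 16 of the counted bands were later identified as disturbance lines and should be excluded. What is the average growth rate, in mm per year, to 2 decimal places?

0.41 mm per year

True band count = 182 − 16 + 10 = 176.
72.9 mm over 176 years gives 72.9 / 176 ≈ 0.41 mm per year.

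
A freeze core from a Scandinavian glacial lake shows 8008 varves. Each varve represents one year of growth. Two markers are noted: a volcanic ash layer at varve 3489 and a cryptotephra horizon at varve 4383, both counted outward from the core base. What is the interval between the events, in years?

894 years

4383 − 3489 = 894 varves lie between the two events.
That is 894 years at one varve per year.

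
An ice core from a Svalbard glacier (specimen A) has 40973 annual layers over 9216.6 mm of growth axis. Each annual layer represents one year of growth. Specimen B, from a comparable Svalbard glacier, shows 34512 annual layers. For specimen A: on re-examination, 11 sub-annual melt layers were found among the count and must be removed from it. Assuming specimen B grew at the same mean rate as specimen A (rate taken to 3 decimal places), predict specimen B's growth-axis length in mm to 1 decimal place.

Specimen A: true annual layer count = 40973 − 11 = 40962.
A: 9216.6 mm over 40962 years gives 9216.6 / 40962 ≈ 0.225 mm/year.
For B, 0.225 mm/year × 34512 years = 7765.2 mm.

7765.2 mm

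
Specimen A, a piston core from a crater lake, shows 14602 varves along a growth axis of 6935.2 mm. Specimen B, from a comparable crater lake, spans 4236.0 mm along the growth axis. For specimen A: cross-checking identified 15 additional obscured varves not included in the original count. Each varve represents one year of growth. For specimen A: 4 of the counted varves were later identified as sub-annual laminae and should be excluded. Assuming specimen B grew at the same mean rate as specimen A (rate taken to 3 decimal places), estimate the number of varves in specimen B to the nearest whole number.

8918 varves

Specimen A: adjusted count: 14602 − 4 + 15 = 14613 varves.
A: 6935.2 mm over 14613 years gives 6935.2 / 14613 ≈ 0.475 mm/yr.
Specimen B: 4236.0 mm / 0.475 mm per year = 8917.89 years ≈ 8918 varves.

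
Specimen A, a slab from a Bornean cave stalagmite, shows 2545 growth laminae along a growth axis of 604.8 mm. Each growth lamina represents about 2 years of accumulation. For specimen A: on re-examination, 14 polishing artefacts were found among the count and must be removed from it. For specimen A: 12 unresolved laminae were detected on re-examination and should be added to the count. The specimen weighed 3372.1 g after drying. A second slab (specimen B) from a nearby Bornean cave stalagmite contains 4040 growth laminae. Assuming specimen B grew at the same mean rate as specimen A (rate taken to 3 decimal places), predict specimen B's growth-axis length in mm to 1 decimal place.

Specimen A: after corrections the count is 2545 − 14 + 12 = 2543 growth laminae.
Specimen A: multiplying by 2 years per growth lamina: 2543 × 2 = 5086 years.
A: Extension rate ≈ 604.8 / 5086 = 0.119 mm/yr.
Specimen B: at 2 years per growth lamina, 4040 × 2 = 8080 years. For B, 0.119 mm/year × 8080 years = 961.5 mm.

961.5 mm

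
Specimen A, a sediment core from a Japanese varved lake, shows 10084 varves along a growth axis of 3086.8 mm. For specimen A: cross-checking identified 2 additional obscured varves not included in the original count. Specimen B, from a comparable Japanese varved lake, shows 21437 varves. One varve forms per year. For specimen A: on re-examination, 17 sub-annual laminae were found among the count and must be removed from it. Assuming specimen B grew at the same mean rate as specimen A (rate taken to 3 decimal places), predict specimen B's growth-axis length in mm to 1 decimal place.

Specimen A: true varve count = 10084 − 17 + 2 = 10069.
A: Extension rate ≈ 3086.8 / 10069 = 0.307 mm/year.
Length of B = 0.307 × 21437 = 6581.2 mm.

6581.2 mm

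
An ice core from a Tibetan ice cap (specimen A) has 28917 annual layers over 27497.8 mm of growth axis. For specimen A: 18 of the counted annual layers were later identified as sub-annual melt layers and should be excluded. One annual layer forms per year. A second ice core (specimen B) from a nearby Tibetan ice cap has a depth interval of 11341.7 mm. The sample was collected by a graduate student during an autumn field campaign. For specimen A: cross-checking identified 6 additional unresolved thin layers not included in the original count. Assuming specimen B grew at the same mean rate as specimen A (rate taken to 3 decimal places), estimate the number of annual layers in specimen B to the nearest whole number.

Specimen A: adjusted count: 28917 − 18 + 6 = 28905 annual layers.
A: Mean rate = 27497.8 mm / 28905 years ≈ 0.951 mm/yr.
Specimen B: 11341.7 mm / 0.951 mm per year = 11926.08 years ≈ 11926 annual layers.

11926 annual layers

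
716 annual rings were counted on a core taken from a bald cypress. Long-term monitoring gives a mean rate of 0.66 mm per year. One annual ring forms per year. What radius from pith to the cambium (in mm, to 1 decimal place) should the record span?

The record spans 716 years at 0.66 mm per year.
716 years at 0.66 mm/year gives 0.66 × 716 = 472.6 mm.

472.6 mm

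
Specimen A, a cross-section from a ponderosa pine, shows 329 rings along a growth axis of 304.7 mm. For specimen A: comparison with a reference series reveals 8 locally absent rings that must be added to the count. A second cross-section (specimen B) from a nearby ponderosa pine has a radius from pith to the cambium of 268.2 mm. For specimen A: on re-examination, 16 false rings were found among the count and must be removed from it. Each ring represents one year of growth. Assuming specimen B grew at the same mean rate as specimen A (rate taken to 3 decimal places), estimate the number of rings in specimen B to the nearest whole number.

Specimen A: adjusted count: 329 − 16 + 8 = 321 rings.
A: Mean rate = 304.7 mm / 321 years ≈ 0.949 mm/yr.
Specimen B: 268.2 mm / 0.949 mm per year = 282.61 years ≈ 283 rings.

283 rings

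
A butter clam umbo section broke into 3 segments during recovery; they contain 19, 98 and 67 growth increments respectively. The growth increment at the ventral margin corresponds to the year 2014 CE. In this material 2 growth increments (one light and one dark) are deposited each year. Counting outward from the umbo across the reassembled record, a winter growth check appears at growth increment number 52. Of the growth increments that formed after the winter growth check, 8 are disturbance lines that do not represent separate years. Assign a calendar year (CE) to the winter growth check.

Total growth increments = 19 + 98 + 67 = 184.
The winter growth check sits at growth increment 52 from the umbo, so 184 − 52 = 132 growth increments formed after it.
Removing the 8 false growth increments leaves 132 − 8 = 124 true growth increments beyond the winter growth check.
Dividing by 2 growth increments per year: 124 / 2 = 62 years.
2014 − 62 = 1952 CE.

1952 CE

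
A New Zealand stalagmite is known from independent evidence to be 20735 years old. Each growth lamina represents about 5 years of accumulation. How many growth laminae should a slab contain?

Expected growth laminae: 20735 / 5 = 4147.
So 4147 growth laminae should be present.

4147 growth laminae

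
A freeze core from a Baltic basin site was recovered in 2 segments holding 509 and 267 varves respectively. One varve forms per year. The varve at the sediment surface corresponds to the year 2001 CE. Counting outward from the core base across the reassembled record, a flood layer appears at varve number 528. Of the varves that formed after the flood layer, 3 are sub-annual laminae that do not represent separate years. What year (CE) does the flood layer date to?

Total varves = 509 + 267 = 776.
776 − 528 = 248 varves lie beyond the flood layer toward the sediment surface.
Excluding 3 false varves: 248 − 3 = 245.
The varve at the sediment surface is 2001 CE, so the flood layer dates to 2001 − 245 = 1756 CE.

1756 CE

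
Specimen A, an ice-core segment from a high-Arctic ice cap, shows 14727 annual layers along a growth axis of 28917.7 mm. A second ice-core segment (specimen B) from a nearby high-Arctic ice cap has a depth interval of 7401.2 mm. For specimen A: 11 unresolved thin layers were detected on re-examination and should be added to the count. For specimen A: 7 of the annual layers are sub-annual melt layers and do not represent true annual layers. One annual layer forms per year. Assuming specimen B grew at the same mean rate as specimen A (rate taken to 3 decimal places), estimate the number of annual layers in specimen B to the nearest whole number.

3770 annual layers

Specimen A: after corrections the count is 14727 − 7 + 11 = 14731 annual layers.
A: Extension rate ≈ 28917.7 / 14731 = 1.963 mm/year.
For B, 7401.2 / 1.963 = 3770.35 years ≈ 3770 annual layers.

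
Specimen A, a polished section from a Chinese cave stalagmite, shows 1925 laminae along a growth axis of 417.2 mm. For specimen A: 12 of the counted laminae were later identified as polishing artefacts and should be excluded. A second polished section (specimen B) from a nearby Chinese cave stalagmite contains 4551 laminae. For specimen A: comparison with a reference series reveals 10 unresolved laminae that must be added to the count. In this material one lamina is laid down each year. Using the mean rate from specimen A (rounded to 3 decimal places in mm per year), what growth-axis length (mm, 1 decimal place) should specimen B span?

Specimen A: true lamina count = 1925 − 12 + 10 = 1923.
A: Extension rate ≈ 417.2 / 1923 = 0.217 mm/year.
Length of B = 0.217 × 4551 = 987.6 mm.

987.6 mm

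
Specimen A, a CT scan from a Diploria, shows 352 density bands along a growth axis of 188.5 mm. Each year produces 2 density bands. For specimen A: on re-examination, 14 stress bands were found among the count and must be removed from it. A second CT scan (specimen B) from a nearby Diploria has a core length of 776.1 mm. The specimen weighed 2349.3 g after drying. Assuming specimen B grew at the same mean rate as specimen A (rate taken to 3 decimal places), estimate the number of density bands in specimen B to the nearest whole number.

Specimen A: after corrections the count is 352 − 14 = 338 density bands.
Specimen A: with 2 density bands per year, 338 / 2 = 169 years.
A: 188.5 mm over 169 years gives 188.5 / 169 ≈ 1.115 mm/year.
For B, 776.1 / 1.115 = 696.05 years; at 2 density bands per year that is 696.05 × 2 ≈ 1392 density bands.

1392 density bands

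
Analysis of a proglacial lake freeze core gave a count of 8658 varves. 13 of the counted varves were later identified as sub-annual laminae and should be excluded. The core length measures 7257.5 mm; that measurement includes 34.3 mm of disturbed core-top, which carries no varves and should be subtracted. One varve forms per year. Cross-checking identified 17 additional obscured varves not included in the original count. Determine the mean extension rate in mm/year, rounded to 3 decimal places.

0.834 mm/year

After corrections the count is 8658 − 13 + 17 = 8662 varves.
Net length = 7257.5 − 34.3 = 7223.2 mm.
Extension rate ≈ 7223.2 / 8662 = 0.834 mm/year.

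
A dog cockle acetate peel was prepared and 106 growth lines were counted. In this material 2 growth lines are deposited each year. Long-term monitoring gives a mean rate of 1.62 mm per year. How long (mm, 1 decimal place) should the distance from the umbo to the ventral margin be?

85.9 mm

106 growth lines at 2 per year is 106 / 2 = 53 years.
Predicted length = 1.62 mm/year × 53 years = 85.9 mm.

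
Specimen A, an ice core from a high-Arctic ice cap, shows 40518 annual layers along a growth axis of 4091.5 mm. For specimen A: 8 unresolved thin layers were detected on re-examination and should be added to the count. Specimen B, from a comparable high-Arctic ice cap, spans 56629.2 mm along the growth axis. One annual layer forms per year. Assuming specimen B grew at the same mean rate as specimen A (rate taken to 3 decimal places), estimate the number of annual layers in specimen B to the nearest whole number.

Specimen A: true annual layer count = 40518 + 8 = 40526.
A: Extension rate ≈ 4091.5 / 40526 = 0.101 mm/yr.
B spans 56629.2 / 0.101 = 560685.15 years ≈ 560685 annual layers.

560685 annual layers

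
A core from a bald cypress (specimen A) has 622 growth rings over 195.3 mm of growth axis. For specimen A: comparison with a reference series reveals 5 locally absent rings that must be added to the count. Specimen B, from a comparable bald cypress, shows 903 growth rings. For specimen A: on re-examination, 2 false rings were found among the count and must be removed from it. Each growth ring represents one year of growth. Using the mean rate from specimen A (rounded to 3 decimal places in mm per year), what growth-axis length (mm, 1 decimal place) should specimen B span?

281.7 mm

Specimen A: correcting the raw count gives 622 − 2 + 5 = 625 true growth rings.
A: Mean rate = 195.3 mm / 625 years ≈ 0.312 mm per year.
Length of B = 0.312 × 903 = 281.7 mm.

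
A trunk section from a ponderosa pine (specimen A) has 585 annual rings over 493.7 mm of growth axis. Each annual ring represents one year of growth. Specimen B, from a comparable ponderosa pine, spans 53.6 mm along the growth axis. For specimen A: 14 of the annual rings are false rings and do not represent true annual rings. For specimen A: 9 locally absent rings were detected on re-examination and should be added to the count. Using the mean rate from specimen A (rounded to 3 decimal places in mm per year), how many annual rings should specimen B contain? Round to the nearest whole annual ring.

63 annual rings

Specimen A: true annual ring count = 585 − 14 + 9 = 580.
A: 493.7 mm over 580 years gives 493.7 / 580 ≈ 0.851 mm/yr.
For B, 53.6 / 0.851 = 62.98 years ≈ 63 annual rings.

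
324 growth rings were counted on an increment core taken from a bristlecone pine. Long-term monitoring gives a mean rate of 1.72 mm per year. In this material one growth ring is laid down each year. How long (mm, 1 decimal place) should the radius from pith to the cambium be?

557.3 mm

324 years of growth are recorded.
Length ≈ 1.72 × 324 = 557.3 mm.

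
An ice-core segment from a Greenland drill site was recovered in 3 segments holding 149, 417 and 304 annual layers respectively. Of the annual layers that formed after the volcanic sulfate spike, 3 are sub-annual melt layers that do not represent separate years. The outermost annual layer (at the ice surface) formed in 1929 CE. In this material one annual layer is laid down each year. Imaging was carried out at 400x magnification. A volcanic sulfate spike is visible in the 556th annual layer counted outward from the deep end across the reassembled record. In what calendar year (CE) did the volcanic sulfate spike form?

Total annual layers = 149 + 417 + 304 = 870.
870 − 556 = 314 annual layers lie beyond the volcanic sulfate spike toward the ice surface.
Excluding 3 false annual layers: 314 − 3 = 311.
1929 − 311 = 1618 CE.

1618 CE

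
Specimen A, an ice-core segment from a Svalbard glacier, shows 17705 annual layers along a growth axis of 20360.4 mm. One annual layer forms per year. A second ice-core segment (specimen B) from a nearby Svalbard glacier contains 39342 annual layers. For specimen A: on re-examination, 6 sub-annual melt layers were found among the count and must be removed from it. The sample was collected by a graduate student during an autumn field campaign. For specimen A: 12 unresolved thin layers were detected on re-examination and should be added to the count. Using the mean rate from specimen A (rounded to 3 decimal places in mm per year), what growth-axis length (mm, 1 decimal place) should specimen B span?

45243.3 mm

Specimen A: true annual layer count = 17705 − 6 + 12 = 17711.
A: 20360.4 mm over 17711 years gives 20360.4 / 17711 ≈ 1.150 mm per year.
Length of B = 1.150 × 39342 = 45243.3 mm.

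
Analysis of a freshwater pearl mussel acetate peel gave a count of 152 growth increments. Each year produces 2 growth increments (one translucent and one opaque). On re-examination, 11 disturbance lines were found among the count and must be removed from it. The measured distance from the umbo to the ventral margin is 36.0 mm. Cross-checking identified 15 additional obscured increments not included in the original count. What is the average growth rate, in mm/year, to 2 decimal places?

Correcting the raw count gives 152 − 11 + 15 = 156 true growth increments.
Dividing by 2 growth increments per year: 156 / 2 = 78 years.
Mean rate = 36.0 mm / 78 years ≈ 0.46 mm/year.

0.46 mm/year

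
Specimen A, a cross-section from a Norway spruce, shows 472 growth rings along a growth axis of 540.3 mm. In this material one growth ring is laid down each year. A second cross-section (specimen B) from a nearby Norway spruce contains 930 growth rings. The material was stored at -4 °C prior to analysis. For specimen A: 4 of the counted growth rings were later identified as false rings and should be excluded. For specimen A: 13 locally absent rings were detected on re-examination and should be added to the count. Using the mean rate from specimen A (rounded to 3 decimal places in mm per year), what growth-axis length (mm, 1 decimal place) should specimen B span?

1044.4 mm

Specimen A: after corrections the count is 472 − 4 + 13 = 481 growth rings.
A: 540.3 mm over 481 years gives 540.3 / 481 ≈ 1.123 mm/year.
B's length ≈ 1.123 × 930 = 1044.4 mm.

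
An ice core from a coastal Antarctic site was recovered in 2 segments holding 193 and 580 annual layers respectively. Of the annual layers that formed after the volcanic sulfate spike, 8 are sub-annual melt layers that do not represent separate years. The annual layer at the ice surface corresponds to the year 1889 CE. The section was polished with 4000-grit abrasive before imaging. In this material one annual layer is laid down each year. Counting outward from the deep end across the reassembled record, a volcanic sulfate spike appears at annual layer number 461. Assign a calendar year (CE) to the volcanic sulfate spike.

1585 CE

Total annual layers = 193 + 580 = 773.
773 − 461 = 312 annual layers lie beyond the volcanic sulfate spike toward the ice surface.
Excluding 8 false annual layers: 312 − 8 = 304.
1889 − 304 = 1585 CE.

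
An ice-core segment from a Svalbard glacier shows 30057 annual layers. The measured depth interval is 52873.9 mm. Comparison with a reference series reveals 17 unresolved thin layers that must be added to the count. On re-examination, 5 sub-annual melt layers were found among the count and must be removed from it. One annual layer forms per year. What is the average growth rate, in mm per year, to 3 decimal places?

Correcting the raw count gives 30057 − 5 + 17 = 30069 true annual layers.
52873.9 mm over 30069 years gives 52873.9 / 30069 ≈ 1.758 mm per year.

1.758 mm per year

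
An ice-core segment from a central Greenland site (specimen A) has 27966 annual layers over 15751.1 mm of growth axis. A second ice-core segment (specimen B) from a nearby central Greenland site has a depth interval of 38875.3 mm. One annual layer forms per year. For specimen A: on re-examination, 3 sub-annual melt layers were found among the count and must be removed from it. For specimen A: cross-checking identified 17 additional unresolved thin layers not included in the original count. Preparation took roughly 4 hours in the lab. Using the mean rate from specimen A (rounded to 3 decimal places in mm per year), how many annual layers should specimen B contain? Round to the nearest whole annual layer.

69050 annual layers

Specimen A: after corrections the count is 27966 − 3 + 17 = 27980 annual layers.
A: Extension rate ≈ 15751.1 / 27980 = 0.563 mm/yr.
For B, 38875.3 / 0.563 = 69050.27 years ≈ 69050 annual layers.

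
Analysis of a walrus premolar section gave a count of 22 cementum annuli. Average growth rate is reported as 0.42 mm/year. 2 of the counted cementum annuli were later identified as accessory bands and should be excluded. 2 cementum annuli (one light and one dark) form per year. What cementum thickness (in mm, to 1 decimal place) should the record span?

Adjusted count: 22 − 2 = 20 cementum annuli.
Dividing by 2 cementum annuli per year: 20 / 2 = 10 years.
Length ≈ 0.42 × 10 = 4.2 mm.

4.2 mm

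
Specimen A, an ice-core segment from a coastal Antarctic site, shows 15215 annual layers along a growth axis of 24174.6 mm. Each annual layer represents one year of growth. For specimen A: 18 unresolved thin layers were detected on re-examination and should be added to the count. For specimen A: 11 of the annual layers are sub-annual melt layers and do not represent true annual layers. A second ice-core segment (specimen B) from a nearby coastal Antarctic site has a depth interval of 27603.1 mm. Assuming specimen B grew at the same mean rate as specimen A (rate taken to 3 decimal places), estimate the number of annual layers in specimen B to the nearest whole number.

17382 annual layers

Specimen A: true annual layer count = 15215 − 11 + 18 = 15222.
A: Extension rate ≈ 24174.6 / 15222 = 1.588 mm/year.
For B, 27603.1 / 1.588 = 17382.30 years ≈ 17382 annual layers.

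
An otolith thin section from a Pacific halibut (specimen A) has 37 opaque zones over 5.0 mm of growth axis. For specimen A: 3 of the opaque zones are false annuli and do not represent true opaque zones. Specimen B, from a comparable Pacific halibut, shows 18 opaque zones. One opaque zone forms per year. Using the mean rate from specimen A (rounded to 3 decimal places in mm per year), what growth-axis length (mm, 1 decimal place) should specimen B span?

Specimen A: after corrections the count is 37 − 3 = 34 opaque zones.
A: 5.0 mm over 34 years gives 5.0 / 34 ≈ 0.147 mm/year.
B's length ≈ 0.147 × 18 = 2.6 mm.

2.6 mm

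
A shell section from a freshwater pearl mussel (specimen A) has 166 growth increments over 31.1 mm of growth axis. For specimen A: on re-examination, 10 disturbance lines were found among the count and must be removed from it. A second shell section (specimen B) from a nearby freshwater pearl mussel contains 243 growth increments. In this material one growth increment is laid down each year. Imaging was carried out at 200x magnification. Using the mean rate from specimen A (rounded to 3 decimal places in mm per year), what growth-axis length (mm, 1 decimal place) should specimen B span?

Specimen A: adjusted count: 166 − 10 = 156 growth increments.
A: 31.1 mm over 156 years gives 31.1 / 156 ≈ 0.199 mm/yr.
Length of B = 0.199 × 243 = 48.4 mm.

48.4 mm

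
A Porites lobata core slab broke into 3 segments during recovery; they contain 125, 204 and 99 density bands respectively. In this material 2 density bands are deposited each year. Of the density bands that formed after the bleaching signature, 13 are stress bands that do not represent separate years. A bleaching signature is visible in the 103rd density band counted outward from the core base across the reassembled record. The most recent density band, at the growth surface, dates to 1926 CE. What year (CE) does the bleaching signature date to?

Total density bands = 125 + 204 + 99 = 428.
428 − 103 = 325 density bands lie beyond the bleaching signature toward the growth surface.
325 − 13 false = 312 true density bands after the bleaching signature.
With 2 density bands per year, 312 / 2 = 156 years.
The density band at the growth surface is 1926 CE, so the bleaching signature dates to 1926 − 156 = 1770 CE.

1770 CE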